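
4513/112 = 4513/112 = 40.29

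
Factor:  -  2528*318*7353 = -2^6*3^3*19^1*43^1 * 53^1 * 79^1 = - 5911106112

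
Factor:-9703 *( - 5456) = 52939568 = 2^4*11^1*31^2* 313^1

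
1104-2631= - 1527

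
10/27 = 10/27  =  0.37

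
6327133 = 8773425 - 2446292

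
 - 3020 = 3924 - 6944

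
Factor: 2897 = 2897^1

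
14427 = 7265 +7162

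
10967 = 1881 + 9086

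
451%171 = 109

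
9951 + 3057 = 13008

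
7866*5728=45056448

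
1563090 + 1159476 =2722566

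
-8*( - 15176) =121408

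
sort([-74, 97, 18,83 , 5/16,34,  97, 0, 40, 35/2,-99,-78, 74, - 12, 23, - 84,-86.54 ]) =[-99, - 86.54, -84,  -  78,  -  74, - 12,0,5/16,35/2, 18 , 23,34, 40,74,  83, 97,97]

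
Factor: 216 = 2^3*3^3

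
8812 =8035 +777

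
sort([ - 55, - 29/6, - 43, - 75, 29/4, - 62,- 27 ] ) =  [ - 75, - 62,  -  55, - 43 ,- 27, - 29/6, 29/4] 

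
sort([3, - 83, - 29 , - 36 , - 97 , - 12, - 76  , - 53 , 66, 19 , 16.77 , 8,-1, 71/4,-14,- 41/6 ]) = [ - 97 , - 83,-76,-53, - 36 , - 29, - 14, - 12 , - 41/6 , - 1, 3 , 8, 16.77 , 71/4, 19,66]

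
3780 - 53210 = -49430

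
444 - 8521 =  - 8077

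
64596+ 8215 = 72811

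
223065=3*74355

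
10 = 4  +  6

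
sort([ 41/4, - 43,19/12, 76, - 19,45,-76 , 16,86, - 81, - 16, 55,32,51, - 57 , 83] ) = [  -  81, - 76, - 57, - 43, - 19, - 16,  19/12,41/4, 16,32,45,51, 55,76,  83,86]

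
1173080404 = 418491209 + 754589195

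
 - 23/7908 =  - 23/7908 = - 0.00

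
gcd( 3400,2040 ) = 680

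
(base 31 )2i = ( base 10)80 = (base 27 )2Q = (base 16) 50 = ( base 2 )1010000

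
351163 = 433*811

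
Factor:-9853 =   -  59^1*167^1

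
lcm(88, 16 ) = 176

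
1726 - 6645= - 4919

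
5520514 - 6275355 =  - 754841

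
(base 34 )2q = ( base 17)59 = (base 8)136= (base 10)94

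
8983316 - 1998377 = 6984939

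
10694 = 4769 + 5925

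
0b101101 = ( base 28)1H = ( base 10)45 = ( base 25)1k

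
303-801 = - 498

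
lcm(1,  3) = 3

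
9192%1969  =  1316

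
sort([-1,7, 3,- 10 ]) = [ - 10, - 1,  3,7]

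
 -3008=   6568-9576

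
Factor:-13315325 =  - 5^2*103^1*5171^1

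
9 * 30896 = 278064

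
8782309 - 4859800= 3922509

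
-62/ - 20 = 31/10 = 3.10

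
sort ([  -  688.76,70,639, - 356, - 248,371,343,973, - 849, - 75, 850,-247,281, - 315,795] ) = [ - 849 , - 688.76, - 356, - 315, - 248,-247,  -  75,70,281,343,371,639 , 795 , 850,973]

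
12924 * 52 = 672048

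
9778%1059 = 247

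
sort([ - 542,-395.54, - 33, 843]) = [  -  542, - 395.54,-33, 843]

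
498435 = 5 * 99687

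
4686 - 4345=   341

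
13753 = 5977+7776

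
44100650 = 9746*4525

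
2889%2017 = 872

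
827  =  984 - 157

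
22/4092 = 1/186 = 0.01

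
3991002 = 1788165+2202837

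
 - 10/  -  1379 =10/1379 = 0.01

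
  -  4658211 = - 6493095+1834884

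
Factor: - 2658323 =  - 2658323^1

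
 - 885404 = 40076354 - 40961758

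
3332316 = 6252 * 533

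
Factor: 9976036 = 2^2*7^1 * 356287^1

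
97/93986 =97/93986 = 0.00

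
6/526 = 3/263 = 0.01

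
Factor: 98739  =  3^4*23^1*53^1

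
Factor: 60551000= 2^3*5^3*151^1 * 401^1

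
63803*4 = 255212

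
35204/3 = 11734 + 2/3 =11734.67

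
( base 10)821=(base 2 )1100110101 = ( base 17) 2e5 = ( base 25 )17L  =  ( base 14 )429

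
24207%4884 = 4671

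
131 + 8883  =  9014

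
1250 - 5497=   -  4247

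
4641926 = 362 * 12823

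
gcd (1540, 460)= 20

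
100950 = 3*33650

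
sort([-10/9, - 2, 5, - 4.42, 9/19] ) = [ - 4.42, - 2, - 10/9  ,  9/19,  5] 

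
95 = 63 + 32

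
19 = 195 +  - 176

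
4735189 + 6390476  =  11125665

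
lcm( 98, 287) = 4018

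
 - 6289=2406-8695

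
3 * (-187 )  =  -561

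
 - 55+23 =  - 32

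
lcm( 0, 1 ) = 0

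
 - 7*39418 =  - 275926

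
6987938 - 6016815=971123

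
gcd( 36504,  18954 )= 702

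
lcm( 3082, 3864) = 258888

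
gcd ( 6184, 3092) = 3092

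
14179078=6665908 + 7513170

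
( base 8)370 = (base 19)D1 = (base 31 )80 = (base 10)248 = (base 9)305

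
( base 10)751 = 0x2ef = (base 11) 623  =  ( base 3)1000211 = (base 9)1024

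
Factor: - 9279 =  - 3^2*1031^1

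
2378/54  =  1189/27 = 44.04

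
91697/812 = 91697/812 = 112.93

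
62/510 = 31/255 = 0.12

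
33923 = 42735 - 8812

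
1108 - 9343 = -8235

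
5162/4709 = 5162/4709=1.10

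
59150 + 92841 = 151991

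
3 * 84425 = 253275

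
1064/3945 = 1064/3945 = 0.27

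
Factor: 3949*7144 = 2^3*11^1*19^1*47^1*359^1 = 28211656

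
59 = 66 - 7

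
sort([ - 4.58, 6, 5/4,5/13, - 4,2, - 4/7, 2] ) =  [ - 4.58, - 4, - 4/7,5/13,5/4, 2,2,6]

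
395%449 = 395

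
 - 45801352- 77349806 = -123151158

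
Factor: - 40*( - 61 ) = 2^3*5^1*61^1  =  2440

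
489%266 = 223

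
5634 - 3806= 1828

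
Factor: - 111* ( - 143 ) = 3^1*11^1*13^1 * 37^1  =  15873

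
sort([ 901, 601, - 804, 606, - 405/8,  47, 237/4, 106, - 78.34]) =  [ - 804, - 78.34, - 405/8 , 47, 237/4,106,601,606,  901]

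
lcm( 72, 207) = 1656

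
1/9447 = 1/9447 = 0.00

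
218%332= 218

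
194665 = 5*38933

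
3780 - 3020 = 760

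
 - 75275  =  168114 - 243389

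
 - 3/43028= - 3/43028 = - 0.00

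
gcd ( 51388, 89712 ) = 4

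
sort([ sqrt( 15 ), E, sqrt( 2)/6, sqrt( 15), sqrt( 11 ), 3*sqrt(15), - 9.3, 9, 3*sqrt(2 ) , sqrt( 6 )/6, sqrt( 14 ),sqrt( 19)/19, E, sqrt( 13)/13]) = [ - 9.3, sqrt ( 19)/19, sqrt(2)/6, sqrt( 13)/13, sqrt( 6 )/6, E,E,  sqrt(11), sqrt(14) , sqrt( 15), sqrt(15 ), 3*sqrt( 2 ),9,3 * sqrt (15 )]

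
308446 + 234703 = 543149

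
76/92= 19/23= 0.83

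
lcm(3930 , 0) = 0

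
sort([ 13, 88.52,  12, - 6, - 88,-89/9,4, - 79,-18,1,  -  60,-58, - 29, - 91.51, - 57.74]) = [  -  91.51,- 88, - 79,-60,-58, - 57.74, - 29, - 18 ,-89/9, - 6, 1, 4,12,13,88.52]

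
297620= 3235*92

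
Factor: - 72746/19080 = - 36373/9540 = -  2^(-2)*3^( - 2) * 5^( - 1 )*53^( - 1)*36373^1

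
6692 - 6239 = 453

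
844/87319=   844/87319= 0.01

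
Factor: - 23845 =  - 5^1*19^1*251^1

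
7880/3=2626  +  2/3 = 2626.67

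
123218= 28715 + 94503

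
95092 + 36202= 131294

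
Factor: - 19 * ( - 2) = 2^1*19^1 = 38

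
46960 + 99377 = 146337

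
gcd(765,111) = 3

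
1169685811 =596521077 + 573164734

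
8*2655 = 21240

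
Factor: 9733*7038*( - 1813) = -2^1*3^2*7^2*17^1*23^1 * 37^1*9733^1= -124192048302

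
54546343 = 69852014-15305671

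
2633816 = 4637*568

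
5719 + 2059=7778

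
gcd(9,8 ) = 1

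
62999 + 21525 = 84524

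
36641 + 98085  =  134726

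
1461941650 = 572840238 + 889101412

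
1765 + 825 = 2590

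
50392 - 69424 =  - 19032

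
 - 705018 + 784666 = 79648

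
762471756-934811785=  - 172340029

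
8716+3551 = 12267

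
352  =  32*11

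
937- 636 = 301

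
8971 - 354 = 8617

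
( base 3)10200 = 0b1100011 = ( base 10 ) 99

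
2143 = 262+1881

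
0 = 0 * 57511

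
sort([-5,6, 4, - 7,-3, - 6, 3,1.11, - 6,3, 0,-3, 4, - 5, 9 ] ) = [ - 7,  -  6,-6, - 5, - 5, - 3,-3,0,1.11,  3,3,4, 4 , 6, 9 ]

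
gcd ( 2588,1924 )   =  4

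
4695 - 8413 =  - 3718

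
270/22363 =270/22363= 0.01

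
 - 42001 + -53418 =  - 95419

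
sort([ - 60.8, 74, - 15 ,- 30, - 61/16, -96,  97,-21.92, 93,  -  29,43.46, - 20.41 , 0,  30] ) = [ -96 , - 60.8,-30, - 29, - 21.92, - 20.41, - 15, - 61/16,0,30,43.46,74, 93,97]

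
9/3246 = 3/1082 = 0.00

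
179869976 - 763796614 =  - 583926638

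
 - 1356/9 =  - 452/3  =  -150.67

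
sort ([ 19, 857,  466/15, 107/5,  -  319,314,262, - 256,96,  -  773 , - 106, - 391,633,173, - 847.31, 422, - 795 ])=[ - 847.31, - 795, - 773, - 391,-319, - 256,  -  106,19,107/5, 466/15,96, 173,262,314,422,633, 857]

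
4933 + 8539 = 13472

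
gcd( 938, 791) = 7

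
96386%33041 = 30304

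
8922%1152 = 858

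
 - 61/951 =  - 61/951 = - 0.06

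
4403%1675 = 1053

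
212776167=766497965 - 553721798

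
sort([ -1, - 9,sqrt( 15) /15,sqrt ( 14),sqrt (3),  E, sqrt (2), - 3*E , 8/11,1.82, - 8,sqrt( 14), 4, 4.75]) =[ - 9,-3 * E , - 8,-1, sqrt(15)/15,8/11,sqrt( 2),sqrt( 3),1.82,E,sqrt( 14),sqrt (14 ),4, 4.75]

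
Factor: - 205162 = -2^1*19^1 * 5399^1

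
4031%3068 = 963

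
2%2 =0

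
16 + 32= 48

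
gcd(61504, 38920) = 8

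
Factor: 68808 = 2^3*3^1 * 47^1*61^1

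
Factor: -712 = -2^3*89^1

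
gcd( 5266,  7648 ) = 2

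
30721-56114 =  - 25393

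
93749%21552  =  7541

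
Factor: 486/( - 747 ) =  - 54/83=-2^1*3^3 * 83^( - 1 ) 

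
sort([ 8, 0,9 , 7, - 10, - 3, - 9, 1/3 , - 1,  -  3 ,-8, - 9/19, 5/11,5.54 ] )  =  [ - 10,  -  9,- 8 , - 3, - 3, - 1, - 9/19, 0, 1/3,5/11, 5.54 , 7,8,9 ] 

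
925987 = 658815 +267172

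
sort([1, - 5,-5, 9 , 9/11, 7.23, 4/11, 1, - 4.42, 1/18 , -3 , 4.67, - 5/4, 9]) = [ - 5 , - 5, - 4.42,-3, - 5/4,1/18,4/11 , 9/11, 1, 1,4.67,7.23, 9, 9] 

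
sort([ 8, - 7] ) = [ - 7, 8]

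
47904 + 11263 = 59167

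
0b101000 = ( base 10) 40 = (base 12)34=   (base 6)104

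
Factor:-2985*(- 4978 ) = 2^1 * 3^1*5^1*  19^1*131^1*199^1 = 14859330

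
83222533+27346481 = 110569014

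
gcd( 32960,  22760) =40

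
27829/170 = 1637/10 = 163.70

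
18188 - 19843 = -1655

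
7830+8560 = 16390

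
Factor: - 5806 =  - 2^1*2903^1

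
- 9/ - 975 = 3/325=0.01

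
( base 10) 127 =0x7f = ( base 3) 11201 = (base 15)87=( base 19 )6d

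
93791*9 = 844119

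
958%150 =58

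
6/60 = 1/10 = 0.10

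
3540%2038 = 1502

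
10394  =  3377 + 7017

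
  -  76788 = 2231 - 79019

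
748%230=58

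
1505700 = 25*60228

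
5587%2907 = 2680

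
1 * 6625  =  6625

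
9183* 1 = 9183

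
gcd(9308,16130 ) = 2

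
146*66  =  9636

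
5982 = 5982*1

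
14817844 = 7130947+7686897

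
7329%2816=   1697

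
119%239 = 119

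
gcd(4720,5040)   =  80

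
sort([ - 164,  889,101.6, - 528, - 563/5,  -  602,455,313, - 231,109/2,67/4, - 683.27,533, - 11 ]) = [ - 683.27 , - 602, -528, - 231, - 164, - 563/5, - 11,67/4,109/2 , 101.6,313,455, 533, 889]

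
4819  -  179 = 4640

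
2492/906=2+340/453 = 2.75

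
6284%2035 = 179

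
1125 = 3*375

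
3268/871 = 3 + 655/871= 3.75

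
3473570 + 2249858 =5723428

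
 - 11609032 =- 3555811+-8053221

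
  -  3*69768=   -  209304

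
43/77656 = 43/77656  =  0.00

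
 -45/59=-1 + 14/59 = - 0.76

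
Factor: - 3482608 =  - 2^4*307^1*709^1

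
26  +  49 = 75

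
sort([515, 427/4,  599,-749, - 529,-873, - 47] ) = [  -  873, - 749, - 529 , - 47,427/4,515,599]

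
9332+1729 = 11061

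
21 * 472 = 9912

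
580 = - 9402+9982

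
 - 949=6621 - 7570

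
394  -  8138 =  - 7744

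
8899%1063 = 395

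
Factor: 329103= 3^4 * 17^1*239^1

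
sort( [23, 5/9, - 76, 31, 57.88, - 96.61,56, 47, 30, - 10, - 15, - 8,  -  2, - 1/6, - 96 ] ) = [ - 96.61 , - 96, - 76, - 15, - 10, - 8,-2, - 1/6,5/9,  23, 30, 31,47 , 56, 57.88 ] 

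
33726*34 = 1146684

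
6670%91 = 27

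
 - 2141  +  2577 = 436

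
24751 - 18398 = 6353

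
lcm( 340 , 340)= 340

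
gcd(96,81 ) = 3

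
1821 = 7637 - 5816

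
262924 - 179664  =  83260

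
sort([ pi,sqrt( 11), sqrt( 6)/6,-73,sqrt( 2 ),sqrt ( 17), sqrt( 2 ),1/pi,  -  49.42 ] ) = [-73,-49.42 , 1/pi, sqrt(6 )/6 , sqrt( 2), sqrt(2)  ,  pi , sqrt( 11),sqrt( 17)]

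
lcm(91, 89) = 8099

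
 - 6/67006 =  - 1 +33500/33503 = - 0.00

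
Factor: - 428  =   - 2^2*107^1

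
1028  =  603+425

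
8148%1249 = 654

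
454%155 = 144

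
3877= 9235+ - 5358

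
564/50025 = 188/16675=0.01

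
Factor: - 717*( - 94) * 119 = 8020362 = 2^1*3^1*7^1*17^1*47^1*239^1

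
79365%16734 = 12429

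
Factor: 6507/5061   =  3^2 *7^(-1)= 9/7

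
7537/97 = 7537/97  =  77.70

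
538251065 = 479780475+58470590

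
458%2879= 458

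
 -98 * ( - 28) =2744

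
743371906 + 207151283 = 950523189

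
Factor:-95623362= -2^1*3^3* 157^1*11279^1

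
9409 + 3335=12744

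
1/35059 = 1/35059 = 0.00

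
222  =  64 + 158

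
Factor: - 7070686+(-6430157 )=- 3^1*4500281^1 = -13500843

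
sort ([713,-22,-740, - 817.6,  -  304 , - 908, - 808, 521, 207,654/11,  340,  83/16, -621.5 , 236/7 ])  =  [-908,-817.6, - 808, - 740,-621.5,-304, - 22, 83/16, 236/7,  654/11 , 207,340,  521, 713]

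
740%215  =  95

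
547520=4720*116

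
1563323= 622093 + 941230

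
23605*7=165235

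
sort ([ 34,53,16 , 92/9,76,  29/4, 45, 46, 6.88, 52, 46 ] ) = [ 6.88,29/4,92/9,16, 34,45  ,  46,46, 52, 53 , 76]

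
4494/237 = 1498/79 = 18.96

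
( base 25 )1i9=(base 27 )1D4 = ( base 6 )5004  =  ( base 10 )1084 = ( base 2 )10000111100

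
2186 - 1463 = 723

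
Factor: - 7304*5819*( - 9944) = 422639649344=2^6 * 11^3*23^2*83^1*113^1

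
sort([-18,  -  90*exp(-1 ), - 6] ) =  [ - 90*exp(-1 ),-18,-6 ]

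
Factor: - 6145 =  - 5^1*1229^1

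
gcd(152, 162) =2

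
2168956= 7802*278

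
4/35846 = 2/17923 = 0.00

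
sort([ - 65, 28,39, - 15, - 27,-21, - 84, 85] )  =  [-84, -65,-27, - 21, - 15,28, 39,85 ]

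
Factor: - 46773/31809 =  - 15591/10603 = -3^1*23^( - 1 )*461^( - 1 )  *5197^1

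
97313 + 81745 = 179058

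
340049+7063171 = 7403220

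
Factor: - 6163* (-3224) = 19869512 = 2^3 * 13^1 * 31^1*6163^1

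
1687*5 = 8435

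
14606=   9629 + 4977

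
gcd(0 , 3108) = 3108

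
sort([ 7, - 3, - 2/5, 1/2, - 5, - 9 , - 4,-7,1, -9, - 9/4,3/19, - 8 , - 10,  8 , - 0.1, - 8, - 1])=[  -  10,-9, - 9, - 8,  -  8, - 7, - 5, - 4, - 3,-9/4, -1, - 2/5, - 0.1,3/19, 1/2, 1,7,8 ] 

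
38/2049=38/2049 = 0.02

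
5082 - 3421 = 1661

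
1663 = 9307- 7644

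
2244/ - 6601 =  - 2244/6601 = -0.34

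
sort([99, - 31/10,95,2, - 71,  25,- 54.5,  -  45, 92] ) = [ - 71, - 54.5 , - 45, - 31/10,2,25,92, 95, 99 ]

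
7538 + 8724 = 16262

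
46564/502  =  92 + 190/251 = 92.76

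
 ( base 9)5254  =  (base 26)5i8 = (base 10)3856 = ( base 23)76F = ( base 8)7420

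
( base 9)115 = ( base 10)95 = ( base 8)137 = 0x5F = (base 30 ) 35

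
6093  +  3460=9553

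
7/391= 7/391 = 0.02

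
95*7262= 689890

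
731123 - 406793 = 324330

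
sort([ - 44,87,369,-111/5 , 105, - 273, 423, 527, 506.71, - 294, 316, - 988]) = [-988, - 294, - 273  , - 44, - 111/5, 87,105,316,369 , 423,506.71, 527]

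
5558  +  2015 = 7573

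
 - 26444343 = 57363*( - 461)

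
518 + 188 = 706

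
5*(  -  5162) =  - 25810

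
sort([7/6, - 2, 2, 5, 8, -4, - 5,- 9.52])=[ - 9.52,-5, - 4,-2,7/6,2, 5, 8 ] 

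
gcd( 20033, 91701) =23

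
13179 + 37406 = 50585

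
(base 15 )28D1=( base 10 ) 8746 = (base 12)508A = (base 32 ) 8ha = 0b10001000101010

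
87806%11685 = 6011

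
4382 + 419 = 4801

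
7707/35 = 220 + 1/5 =220.20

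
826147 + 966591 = 1792738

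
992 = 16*62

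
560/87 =560/87 = 6.44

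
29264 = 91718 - 62454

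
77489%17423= 7797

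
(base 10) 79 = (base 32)2f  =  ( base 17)4B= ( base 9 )87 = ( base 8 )117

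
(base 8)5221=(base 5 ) 41310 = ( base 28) 3CH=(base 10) 2705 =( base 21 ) 62h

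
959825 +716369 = 1676194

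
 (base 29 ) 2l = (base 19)43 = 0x4F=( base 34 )2b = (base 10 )79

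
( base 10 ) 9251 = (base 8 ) 22043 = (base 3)110200122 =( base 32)913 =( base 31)9JD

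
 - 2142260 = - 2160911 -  - 18651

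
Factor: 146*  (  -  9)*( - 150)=2^2*3^3*5^2 *73^1 = 197100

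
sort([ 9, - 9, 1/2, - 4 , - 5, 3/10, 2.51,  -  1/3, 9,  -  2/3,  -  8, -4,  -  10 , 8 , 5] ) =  [ - 10,  -  9,  -  8, - 5, - 4,-4, - 2/3,-1/3, 3/10,  1/2, 2.51,5, 8, 9, 9]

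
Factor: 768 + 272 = 1040= 2^4*5^1 * 13^1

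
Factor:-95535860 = -2^2*5^1 *7^1*29^1*23531^1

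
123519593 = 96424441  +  27095152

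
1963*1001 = 1964963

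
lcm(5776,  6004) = 456304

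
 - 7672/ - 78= 98 + 14/39 = 98.36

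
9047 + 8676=17723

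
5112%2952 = 2160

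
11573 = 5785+5788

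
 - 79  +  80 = 1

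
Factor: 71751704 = 2^3*47^1*190829^1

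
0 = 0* 993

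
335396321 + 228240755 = 563637076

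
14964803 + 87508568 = 102473371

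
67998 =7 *9714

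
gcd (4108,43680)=52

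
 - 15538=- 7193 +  - 8345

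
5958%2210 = 1538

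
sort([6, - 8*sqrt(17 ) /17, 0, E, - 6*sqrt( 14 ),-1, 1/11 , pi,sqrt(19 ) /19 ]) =[-6 *sqrt( 14),-8*sqrt(17)/17, - 1 , 0, 1/11, sqrt(19) /19,E, pi,6]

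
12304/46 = 267 + 11/23 =267.48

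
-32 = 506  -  538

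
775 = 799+-24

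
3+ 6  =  9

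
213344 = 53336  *4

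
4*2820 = 11280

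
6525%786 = 237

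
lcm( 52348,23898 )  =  1099308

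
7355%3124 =1107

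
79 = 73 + 6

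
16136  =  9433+6703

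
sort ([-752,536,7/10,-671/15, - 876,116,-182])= [ - 876, - 752, - 182, - 671/15,7/10,116,536] 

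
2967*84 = 249228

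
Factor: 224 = 2^5 * 7^1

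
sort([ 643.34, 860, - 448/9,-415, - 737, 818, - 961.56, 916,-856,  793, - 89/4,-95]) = [ - 961.56, - 856,-737, - 415,-95, - 448/9, - 89/4,643.34, 793, 818,860 , 916 ]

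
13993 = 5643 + 8350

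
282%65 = 22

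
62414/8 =7801+ 3/4 = 7801.75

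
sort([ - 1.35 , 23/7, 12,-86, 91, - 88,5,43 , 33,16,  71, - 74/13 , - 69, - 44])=[ - 88, - 86, - 69, - 44,-74/13,-1.35,23/7 , 5, 12,16, 33,43, 71, 91]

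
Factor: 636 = 2^2*3^1*53^1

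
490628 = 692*709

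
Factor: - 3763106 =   -  2^1*53^1*131^1*271^1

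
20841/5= 4168 + 1/5=4168.20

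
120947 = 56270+64677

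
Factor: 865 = 5^1 * 173^1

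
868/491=1 + 377/491 = 1.77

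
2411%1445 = 966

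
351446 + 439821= 791267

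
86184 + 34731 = 120915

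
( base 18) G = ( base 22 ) g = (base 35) G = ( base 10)16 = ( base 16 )10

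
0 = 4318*0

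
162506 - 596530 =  - 434024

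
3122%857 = 551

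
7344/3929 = 1 + 3415/3929= 1.87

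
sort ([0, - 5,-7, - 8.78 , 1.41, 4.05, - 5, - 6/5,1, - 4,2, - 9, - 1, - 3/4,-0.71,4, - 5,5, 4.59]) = [ - 9  , - 8.78,-7, - 5, - 5, - 5, - 4 , - 6/5, - 1 , - 3/4 ,- 0.71, 0,1,1.41, 2,4,4.05,4.59 , 5]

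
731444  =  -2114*( - 346 )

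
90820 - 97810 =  - 6990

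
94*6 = 564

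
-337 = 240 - 577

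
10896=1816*6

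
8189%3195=1799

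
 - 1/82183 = -1/82183 = -0.00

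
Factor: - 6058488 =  - 2^3*3^1*41^1*47^1*131^1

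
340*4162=1415080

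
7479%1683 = 747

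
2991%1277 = 437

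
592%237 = 118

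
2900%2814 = 86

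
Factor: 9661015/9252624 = 568295/544272 = 2^( - 4 )*3^( - 1)*5^1*7^1*13^1*17^( - 1)*23^( - 1)  *  29^( - 1)* 1249^1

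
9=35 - 26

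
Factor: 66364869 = 3^1*22121623^1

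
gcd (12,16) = 4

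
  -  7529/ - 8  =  7529/8 = 941.12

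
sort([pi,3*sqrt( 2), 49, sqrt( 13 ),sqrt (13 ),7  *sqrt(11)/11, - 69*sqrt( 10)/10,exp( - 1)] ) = [ - 69*sqrt(10 )/10, exp( - 1 ),7*sqrt( 11 ) /11, pi,sqrt( 13 ),sqrt( 13 ),3*sqrt(2),49]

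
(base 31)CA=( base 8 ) 576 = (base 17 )158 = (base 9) 464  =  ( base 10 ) 382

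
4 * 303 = 1212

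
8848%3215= 2418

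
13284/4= 3321 = 3321.00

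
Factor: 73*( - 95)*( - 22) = 2^1*5^1 * 11^1*19^1*73^1=152570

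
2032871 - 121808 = 1911063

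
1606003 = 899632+706371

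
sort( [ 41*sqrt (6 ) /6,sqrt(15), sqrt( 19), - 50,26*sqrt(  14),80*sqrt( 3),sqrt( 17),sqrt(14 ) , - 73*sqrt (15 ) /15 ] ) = [ -50, - 73*sqrt(15)/15,sqrt( 14),sqrt( 15),sqrt(17 ),sqrt( 19 ),41*sqrt( 6 ) /6,26*sqrt( 14),80 *sqrt( 3 ) ]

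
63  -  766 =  - 703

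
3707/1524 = 2+659/1524 = 2.43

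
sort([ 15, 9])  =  [ 9, 15]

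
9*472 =4248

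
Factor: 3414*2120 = 2^4*3^1 * 5^1*53^1*569^1 = 7237680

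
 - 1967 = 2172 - 4139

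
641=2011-1370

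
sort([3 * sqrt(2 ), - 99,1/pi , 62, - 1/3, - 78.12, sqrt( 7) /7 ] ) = [- 99, - 78.12  , - 1/3, 1/pi, sqrt( 7 )/7,  3*sqrt(2), 62]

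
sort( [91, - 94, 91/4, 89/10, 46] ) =[ - 94,89/10,91/4,46,91 ] 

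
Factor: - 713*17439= - 12434007 = - 3^1*23^1 * 31^1*5813^1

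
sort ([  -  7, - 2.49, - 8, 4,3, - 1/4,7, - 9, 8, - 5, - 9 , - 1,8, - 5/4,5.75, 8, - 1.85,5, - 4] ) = [ - 9, - 9, - 8, - 7,  -  5  , - 4, - 2.49, - 1.85, - 5/4,-1, - 1/4,3,4,5 , 5.75,7,8,  8 , 8] 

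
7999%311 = 224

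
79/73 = 1  +  6/73 = 1.08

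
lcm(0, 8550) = 0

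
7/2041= 7/2041 =0.00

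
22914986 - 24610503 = -1695517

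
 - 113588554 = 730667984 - 844256538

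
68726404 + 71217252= 139943656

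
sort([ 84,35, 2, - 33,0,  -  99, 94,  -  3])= [ - 99  , - 33,-3,0, 2, 35 , 84 , 94 ]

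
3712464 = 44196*84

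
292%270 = 22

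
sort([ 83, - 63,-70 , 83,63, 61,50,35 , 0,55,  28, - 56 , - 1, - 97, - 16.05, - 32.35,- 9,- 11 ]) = [ - 97,-70, - 63,- 56, - 32.35, - 16.05 , - 11 , - 9, - 1, 0,28,35,50,55, 61,  63,83,83]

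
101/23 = 4 +9/23 =4.39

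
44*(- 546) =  - 24024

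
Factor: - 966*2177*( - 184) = 386948688=2^4*3^1* 7^2 * 23^2*311^1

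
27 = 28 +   -  1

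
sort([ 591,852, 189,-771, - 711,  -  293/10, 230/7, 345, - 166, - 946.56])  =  [ - 946.56,-771, - 711, -166,-293/10, 230/7, 189,345,591,852] 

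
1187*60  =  71220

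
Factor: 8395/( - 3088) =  - 2^( - 4)*5^1 *23^1*73^1*193^(  -  1) 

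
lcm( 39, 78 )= 78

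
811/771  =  811/771 = 1.05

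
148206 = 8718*17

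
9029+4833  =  13862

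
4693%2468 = 2225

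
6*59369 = 356214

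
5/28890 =1/5778 = 0.00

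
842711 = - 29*( - 29059) 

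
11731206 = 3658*3207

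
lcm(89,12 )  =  1068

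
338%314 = 24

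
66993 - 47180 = 19813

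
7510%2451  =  157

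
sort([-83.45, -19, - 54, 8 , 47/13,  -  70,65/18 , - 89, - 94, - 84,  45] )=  [-94, - 89,-84,-83.45,-70, - 54, - 19 , 65/18, 47/13,8, 45 ] 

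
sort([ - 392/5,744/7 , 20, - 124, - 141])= [ - 141,-124,  -  392/5,20, 744/7 ]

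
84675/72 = 1176+1/24 = 1176.04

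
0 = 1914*0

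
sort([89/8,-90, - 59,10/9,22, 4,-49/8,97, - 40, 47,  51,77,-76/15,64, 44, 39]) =[-90, - 59,-40, - 49/8, - 76/15,10/9,4, 89/8,22,  39,44,47 , 51,64, 77, 97 ]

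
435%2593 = 435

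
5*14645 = 73225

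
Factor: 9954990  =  2^1 * 3^2*5^1*53^1*2087^1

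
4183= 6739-2556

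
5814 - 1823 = 3991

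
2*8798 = 17596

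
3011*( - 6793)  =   - 20453723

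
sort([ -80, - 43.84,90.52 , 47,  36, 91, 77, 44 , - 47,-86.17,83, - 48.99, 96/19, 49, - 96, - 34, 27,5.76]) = [ - 96,-86.17, - 80, - 48.99,-47, - 43.84, - 34,96/19, 5.76, 27,36,44,47,49, 77,  83,90.52,91]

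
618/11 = 618/11 = 56.18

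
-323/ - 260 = 1 +63/260=1.24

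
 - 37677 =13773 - 51450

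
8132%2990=2152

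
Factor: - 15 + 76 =61 = 61^1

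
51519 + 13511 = 65030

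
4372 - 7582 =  - 3210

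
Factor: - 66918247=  - 11^1*19^1*23^1*13921^1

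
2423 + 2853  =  5276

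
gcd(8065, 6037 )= 1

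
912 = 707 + 205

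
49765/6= 49765/6 = 8294.17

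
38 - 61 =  - 23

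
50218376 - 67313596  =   - 17095220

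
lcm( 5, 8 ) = 40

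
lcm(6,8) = 24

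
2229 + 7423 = 9652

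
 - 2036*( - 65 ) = 132340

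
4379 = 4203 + 176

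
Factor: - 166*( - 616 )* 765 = 2^4*3^2*5^1*7^1*11^1*17^1*83^1 = 78225840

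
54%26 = 2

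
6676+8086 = 14762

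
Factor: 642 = 2^1 * 3^1*107^1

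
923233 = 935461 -12228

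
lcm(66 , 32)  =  1056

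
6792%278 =120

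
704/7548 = 176/1887 = 0.09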